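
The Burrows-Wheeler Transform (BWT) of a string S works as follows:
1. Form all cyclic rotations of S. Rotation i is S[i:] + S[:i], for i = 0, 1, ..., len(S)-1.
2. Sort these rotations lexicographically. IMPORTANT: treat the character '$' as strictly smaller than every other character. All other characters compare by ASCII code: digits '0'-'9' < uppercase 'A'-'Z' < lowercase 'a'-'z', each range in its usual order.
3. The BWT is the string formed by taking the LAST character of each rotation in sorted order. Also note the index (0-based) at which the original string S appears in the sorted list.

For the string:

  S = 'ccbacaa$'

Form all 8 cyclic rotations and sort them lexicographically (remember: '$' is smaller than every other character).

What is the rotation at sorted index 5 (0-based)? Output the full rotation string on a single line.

All 8 rotations (rotation i = S[i:]+S[:i]):
  rot[0] = ccbacaa$
  rot[1] = cbacaa$c
  rot[2] = bacaa$cc
  rot[3] = acaa$ccb
  rot[4] = caa$ccba
  rot[5] = aa$ccbac
  rot[6] = a$ccbaca
  rot[7] = $ccbacaa
Sorted (with $ < everything):
  sorted[0] = $ccbacaa
  sorted[1] = a$ccbaca
  sorted[2] = aa$ccbac
  sorted[3] = acaa$ccb
  sorted[4] = bacaa$cc
  sorted[5] = caa$ccba
  sorted[6] = cbacaa$c
  sorted[7] = ccbacaa$
sorted[5] = caa$ccba

Answer: caa$ccba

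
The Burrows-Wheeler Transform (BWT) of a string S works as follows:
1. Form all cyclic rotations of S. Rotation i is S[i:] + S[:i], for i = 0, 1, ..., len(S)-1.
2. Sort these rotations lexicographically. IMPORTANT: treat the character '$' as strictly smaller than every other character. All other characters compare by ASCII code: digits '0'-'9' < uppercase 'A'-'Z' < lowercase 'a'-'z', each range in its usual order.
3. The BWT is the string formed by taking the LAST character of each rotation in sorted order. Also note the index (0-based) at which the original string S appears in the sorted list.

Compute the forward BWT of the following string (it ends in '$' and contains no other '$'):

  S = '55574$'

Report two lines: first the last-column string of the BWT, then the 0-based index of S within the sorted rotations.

Answer: 47$555
2

Derivation:
All 6 rotations (rotation i = S[i:]+S[:i]):
  rot[0] = 55574$
  rot[1] = 5574$5
  rot[2] = 574$55
  rot[3] = 74$555
  rot[4] = 4$5557
  rot[5] = $55574
Sorted (with $ < everything):
  sorted[0] = $55574  (last char: '4')
  sorted[1] = 4$5557  (last char: '7')
  sorted[2] = 55574$  (last char: '$')
  sorted[3] = 5574$5  (last char: '5')
  sorted[4] = 574$55  (last char: '5')
  sorted[5] = 74$555  (last char: '5')
Last column: 47$555
Original string S is at sorted index 2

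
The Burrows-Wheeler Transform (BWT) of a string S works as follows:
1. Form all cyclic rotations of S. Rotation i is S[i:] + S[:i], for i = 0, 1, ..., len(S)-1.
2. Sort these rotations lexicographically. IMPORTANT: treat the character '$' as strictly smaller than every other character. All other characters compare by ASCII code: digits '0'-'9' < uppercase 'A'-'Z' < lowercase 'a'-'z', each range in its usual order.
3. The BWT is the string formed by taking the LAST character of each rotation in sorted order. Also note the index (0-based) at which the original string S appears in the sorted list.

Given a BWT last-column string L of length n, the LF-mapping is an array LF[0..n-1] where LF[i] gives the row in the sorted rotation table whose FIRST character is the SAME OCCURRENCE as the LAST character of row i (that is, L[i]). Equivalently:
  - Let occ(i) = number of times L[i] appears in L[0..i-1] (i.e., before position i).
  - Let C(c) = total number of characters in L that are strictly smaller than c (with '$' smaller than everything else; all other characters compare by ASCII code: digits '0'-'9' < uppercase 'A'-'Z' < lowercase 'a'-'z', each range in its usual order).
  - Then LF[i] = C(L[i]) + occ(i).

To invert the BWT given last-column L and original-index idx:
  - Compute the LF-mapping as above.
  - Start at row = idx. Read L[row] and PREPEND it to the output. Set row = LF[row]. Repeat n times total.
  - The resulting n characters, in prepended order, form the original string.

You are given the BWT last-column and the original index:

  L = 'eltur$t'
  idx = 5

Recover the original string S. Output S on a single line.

Answer: turtle$

Derivation:
LF mapping: 1 2 4 6 3 0 5
Walk LF starting at row 5, prepending L[row]:
  step 1: row=5, L[5]='$', prepend. Next row=LF[5]=0
  step 2: row=0, L[0]='e', prepend. Next row=LF[0]=1
  step 3: row=1, L[1]='l', prepend. Next row=LF[1]=2
  step 4: row=2, L[2]='t', prepend. Next row=LF[2]=4
  step 5: row=4, L[4]='r', prepend. Next row=LF[4]=3
  step 6: row=3, L[3]='u', prepend. Next row=LF[3]=6
  step 7: row=6, L[6]='t', prepend. Next row=LF[6]=5
Reversed output: turtle$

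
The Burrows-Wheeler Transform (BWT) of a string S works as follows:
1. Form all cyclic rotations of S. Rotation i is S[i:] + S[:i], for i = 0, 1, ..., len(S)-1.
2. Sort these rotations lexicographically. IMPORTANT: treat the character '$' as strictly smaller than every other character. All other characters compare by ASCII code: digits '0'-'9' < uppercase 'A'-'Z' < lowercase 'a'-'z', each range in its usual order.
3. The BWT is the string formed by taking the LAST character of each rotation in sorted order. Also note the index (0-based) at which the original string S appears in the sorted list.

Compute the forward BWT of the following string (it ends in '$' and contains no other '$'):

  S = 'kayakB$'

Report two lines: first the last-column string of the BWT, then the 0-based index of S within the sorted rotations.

Answer: Bkyka$a
5

Derivation:
All 7 rotations (rotation i = S[i:]+S[:i]):
  rot[0] = kayakB$
  rot[1] = ayakB$k
  rot[2] = yakB$ka
  rot[3] = akB$kay
  rot[4] = kB$kaya
  rot[5] = B$kayak
  rot[6] = $kayakB
Sorted (with $ < everything):
  sorted[0] = $kayakB  (last char: 'B')
  sorted[1] = B$kayak  (last char: 'k')
  sorted[2] = akB$kay  (last char: 'y')
  sorted[3] = ayakB$k  (last char: 'k')
  sorted[4] = kB$kaya  (last char: 'a')
  sorted[5] = kayakB$  (last char: '$')
  sorted[6] = yakB$ka  (last char: 'a')
Last column: Bkyka$a
Original string S is at sorted index 5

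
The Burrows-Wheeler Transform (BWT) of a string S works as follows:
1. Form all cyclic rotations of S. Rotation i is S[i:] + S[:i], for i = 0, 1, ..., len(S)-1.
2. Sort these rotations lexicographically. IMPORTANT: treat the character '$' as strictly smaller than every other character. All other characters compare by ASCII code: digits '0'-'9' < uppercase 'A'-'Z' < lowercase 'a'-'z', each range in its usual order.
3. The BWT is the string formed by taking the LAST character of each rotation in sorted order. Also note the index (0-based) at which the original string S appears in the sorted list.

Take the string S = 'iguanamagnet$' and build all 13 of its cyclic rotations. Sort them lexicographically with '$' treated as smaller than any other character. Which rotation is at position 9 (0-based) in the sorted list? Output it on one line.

All 13 rotations (rotation i = S[i:]+S[:i]):
  rot[0] = iguanamagnet$
  rot[1] = guanamagnet$i
  rot[2] = uanamagnet$ig
  rot[3] = anamagnet$igu
  rot[4] = namagnet$igua
  rot[5] = amagnet$iguan
  rot[6] = magnet$iguana
  rot[7] = agnet$iguanam
  rot[8] = gnet$iguanama
  rot[9] = net$iguanamag
  rot[10] = et$iguanamagn
  rot[11] = t$iguanamagne
  rot[12] = $iguanamagnet
Sorted (with $ < everything):
  sorted[0] = $iguanamagnet
  sorted[1] = agnet$iguanam
  sorted[2] = amagnet$iguan
  sorted[3] = anamagnet$igu
  sorted[4] = et$iguanamagn
  sorted[5] = gnet$iguanama
  sorted[6] = guanamagnet$i
  sorted[7] = iguanamagnet$
  sorted[8] = magnet$iguana
  sorted[9] = namagnet$igua
  sorted[10] = net$iguanamag
  sorted[11] = t$iguanamagne
  sorted[12] = uanamagnet$ig
sorted[9] = namagnet$igua

Answer: namagnet$igua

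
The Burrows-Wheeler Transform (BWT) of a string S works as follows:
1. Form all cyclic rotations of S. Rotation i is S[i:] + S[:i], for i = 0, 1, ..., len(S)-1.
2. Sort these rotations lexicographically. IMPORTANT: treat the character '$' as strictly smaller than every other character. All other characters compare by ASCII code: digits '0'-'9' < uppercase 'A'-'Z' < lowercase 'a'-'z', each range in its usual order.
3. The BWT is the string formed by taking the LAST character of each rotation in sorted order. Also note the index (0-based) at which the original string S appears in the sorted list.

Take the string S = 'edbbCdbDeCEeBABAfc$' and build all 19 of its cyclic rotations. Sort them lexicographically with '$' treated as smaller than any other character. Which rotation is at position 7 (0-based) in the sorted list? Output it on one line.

All 19 rotations (rotation i = S[i:]+S[:i]):
  rot[0] = edbbCdbDeCEeBABAfc$
  rot[1] = dbbCdbDeCEeBABAfc$e
  rot[2] = bbCdbDeCEeBABAfc$ed
  rot[3] = bCdbDeCEeBABAfc$edb
  rot[4] = CdbDeCEeBABAfc$edbb
  rot[5] = dbDeCEeBABAfc$edbbC
  rot[6] = bDeCEeBABAfc$edbbCd
  rot[7] = DeCEeBABAfc$edbbCdb
  rot[8] = eCEeBABAfc$edbbCdbD
  rot[9] = CEeBABAfc$edbbCdbDe
  rot[10] = EeBABAfc$edbbCdbDeC
  rot[11] = eBABAfc$edbbCdbDeCE
  rot[12] = BABAfc$edbbCdbDeCEe
  rot[13] = ABAfc$edbbCdbDeCEeB
  rot[14] = BAfc$edbbCdbDeCEeBA
  rot[15] = Afc$edbbCdbDeCEeBAB
  rot[16] = fc$edbbCdbDeCEeBABA
  rot[17] = c$edbbCdbDeCEeBABAf
  rot[18] = $edbbCdbDeCEeBABAfc
Sorted (with $ < everything):
  sorted[0] = $edbbCdbDeCEeBABAfc
  sorted[1] = ABAfc$edbbCdbDeCEeB
  sorted[2] = Afc$edbbCdbDeCEeBAB
  sorted[3] = BABAfc$edbbCdbDeCEe
  sorted[4] = BAfc$edbbCdbDeCEeBA
  sorted[5] = CEeBABAfc$edbbCdbDe
  sorted[6] = CdbDeCEeBABAfc$edbb
  sorted[7] = DeCEeBABAfc$edbbCdb
  sorted[8] = EeBABAfc$edbbCdbDeC
  sorted[9] = bCdbDeCEeBABAfc$edb
  sorted[10] = bDeCEeBABAfc$edbbCd
  sorted[11] = bbCdbDeCEeBABAfc$ed
  sorted[12] = c$edbbCdbDeCEeBABAf
  sorted[13] = dbDeCEeBABAfc$edbbC
  sorted[14] = dbbCdbDeCEeBABAfc$e
  sorted[15] = eBABAfc$edbbCdbDeCE
  sorted[16] = eCEeBABAfc$edbbCdbD
  sorted[17] = edbbCdbDeCEeBABAfc$
  sorted[18] = fc$edbbCdbDeCEeBABA
sorted[7] = DeCEeBABAfc$edbbCdb

Answer: DeCEeBABAfc$edbbCdb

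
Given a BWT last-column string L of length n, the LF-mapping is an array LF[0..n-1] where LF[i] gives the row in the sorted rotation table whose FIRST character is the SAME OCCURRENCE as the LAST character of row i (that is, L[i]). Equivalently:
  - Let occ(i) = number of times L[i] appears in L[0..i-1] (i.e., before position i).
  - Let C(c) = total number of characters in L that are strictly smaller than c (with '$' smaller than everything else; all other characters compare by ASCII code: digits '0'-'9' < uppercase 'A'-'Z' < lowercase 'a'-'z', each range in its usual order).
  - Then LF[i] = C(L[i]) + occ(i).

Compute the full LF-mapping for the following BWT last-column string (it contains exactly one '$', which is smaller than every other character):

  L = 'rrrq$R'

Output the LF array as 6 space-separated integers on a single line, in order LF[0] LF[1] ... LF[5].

Answer: 3 4 5 2 0 1

Derivation:
Char counts: '$':1, 'R':1, 'q':1, 'r':3
C (first-col start): C('$')=0, C('R')=1, C('q')=2, C('r')=3
L[0]='r': occ=0, LF[0]=C('r')+0=3+0=3
L[1]='r': occ=1, LF[1]=C('r')+1=3+1=4
L[2]='r': occ=2, LF[2]=C('r')+2=3+2=5
L[3]='q': occ=0, LF[3]=C('q')+0=2+0=2
L[4]='$': occ=0, LF[4]=C('$')+0=0+0=0
L[5]='R': occ=0, LF[5]=C('R')+0=1+0=1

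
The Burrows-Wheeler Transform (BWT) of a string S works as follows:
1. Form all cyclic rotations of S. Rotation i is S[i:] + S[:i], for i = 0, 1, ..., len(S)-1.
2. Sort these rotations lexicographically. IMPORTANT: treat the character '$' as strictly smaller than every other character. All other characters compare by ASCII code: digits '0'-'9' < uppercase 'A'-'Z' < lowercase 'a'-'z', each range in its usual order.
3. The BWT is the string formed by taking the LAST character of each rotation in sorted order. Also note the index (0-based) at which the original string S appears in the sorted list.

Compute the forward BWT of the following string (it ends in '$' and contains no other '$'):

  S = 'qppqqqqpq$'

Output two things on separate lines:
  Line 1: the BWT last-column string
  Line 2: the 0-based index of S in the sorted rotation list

Answer: qqqpp$qqqp
5

Derivation:
All 10 rotations (rotation i = S[i:]+S[:i]):
  rot[0] = qppqqqqpq$
  rot[1] = ppqqqqpq$q
  rot[2] = pqqqqpq$qp
  rot[3] = qqqqpq$qpp
  rot[4] = qqqpq$qppq
  rot[5] = qqpq$qppqq
  rot[6] = qpq$qppqqq
  rot[7] = pq$qppqqqq
  rot[8] = q$qppqqqqp
  rot[9] = $qppqqqqpq
Sorted (with $ < everything):
  sorted[0] = $qppqqqqpq  (last char: 'q')
  sorted[1] = ppqqqqpq$q  (last char: 'q')
  sorted[2] = pq$qppqqqq  (last char: 'q')
  sorted[3] = pqqqqpq$qp  (last char: 'p')
  sorted[4] = q$qppqqqqp  (last char: 'p')
  sorted[5] = qppqqqqpq$  (last char: '$')
  sorted[6] = qpq$qppqqq  (last char: 'q')
  sorted[7] = qqpq$qppqq  (last char: 'q')
  sorted[8] = qqqpq$qppq  (last char: 'q')
  sorted[9] = qqqqpq$qpp  (last char: 'p')
Last column: qqqpp$qqqp
Original string S is at sorted index 5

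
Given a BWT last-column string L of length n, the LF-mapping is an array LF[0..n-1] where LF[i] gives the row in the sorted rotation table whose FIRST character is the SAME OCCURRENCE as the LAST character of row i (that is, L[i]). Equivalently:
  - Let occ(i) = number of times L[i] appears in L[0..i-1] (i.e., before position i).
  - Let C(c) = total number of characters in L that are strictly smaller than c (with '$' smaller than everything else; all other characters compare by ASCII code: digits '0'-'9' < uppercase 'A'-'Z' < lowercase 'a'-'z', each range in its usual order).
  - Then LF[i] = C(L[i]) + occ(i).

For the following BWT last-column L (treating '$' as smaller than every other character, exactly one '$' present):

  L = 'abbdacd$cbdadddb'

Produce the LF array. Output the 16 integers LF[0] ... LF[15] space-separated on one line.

Char counts: '$':1, 'a':3, 'b':4, 'c':2, 'd':6
C (first-col start): C('$')=0, C('a')=1, C('b')=4, C('c')=8, C('d')=10
L[0]='a': occ=0, LF[0]=C('a')+0=1+0=1
L[1]='b': occ=0, LF[1]=C('b')+0=4+0=4
L[2]='b': occ=1, LF[2]=C('b')+1=4+1=5
L[3]='d': occ=0, LF[3]=C('d')+0=10+0=10
L[4]='a': occ=1, LF[4]=C('a')+1=1+1=2
L[5]='c': occ=0, LF[5]=C('c')+0=8+0=8
L[6]='d': occ=1, LF[6]=C('d')+1=10+1=11
L[7]='$': occ=0, LF[7]=C('$')+0=0+0=0
L[8]='c': occ=1, LF[8]=C('c')+1=8+1=9
L[9]='b': occ=2, LF[9]=C('b')+2=4+2=6
L[10]='d': occ=2, LF[10]=C('d')+2=10+2=12
L[11]='a': occ=2, LF[11]=C('a')+2=1+2=3
L[12]='d': occ=3, LF[12]=C('d')+3=10+3=13
L[13]='d': occ=4, LF[13]=C('d')+4=10+4=14
L[14]='d': occ=5, LF[14]=C('d')+5=10+5=15
L[15]='b': occ=3, LF[15]=C('b')+3=4+3=7

Answer: 1 4 5 10 2 8 11 0 9 6 12 3 13 14 15 7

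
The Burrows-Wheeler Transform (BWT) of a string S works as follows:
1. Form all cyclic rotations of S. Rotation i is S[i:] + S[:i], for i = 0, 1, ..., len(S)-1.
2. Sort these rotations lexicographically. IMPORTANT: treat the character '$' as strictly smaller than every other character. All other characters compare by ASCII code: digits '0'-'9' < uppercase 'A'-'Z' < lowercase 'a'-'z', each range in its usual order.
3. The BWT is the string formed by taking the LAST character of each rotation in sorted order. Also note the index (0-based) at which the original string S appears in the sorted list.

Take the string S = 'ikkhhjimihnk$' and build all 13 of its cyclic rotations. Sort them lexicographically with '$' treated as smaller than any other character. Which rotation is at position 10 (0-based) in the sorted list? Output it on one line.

Answer: kkhhjimihnk$i

Derivation:
All 13 rotations (rotation i = S[i:]+S[:i]):
  rot[0] = ikkhhjimihnk$
  rot[1] = kkhhjimihnk$i
  rot[2] = khhjimihnk$ik
  rot[3] = hhjimihnk$ikk
  rot[4] = hjimihnk$ikkh
  rot[5] = jimihnk$ikkhh
  rot[6] = imihnk$ikkhhj
  rot[7] = mihnk$ikkhhji
  rot[8] = ihnk$ikkhhjim
  rot[9] = hnk$ikkhhjimi
  rot[10] = nk$ikkhhjimih
  rot[11] = k$ikkhhjimihn
  rot[12] = $ikkhhjimihnk
Sorted (with $ < everything):
  sorted[0] = $ikkhhjimihnk
  sorted[1] = hhjimihnk$ikk
  sorted[2] = hjimihnk$ikkh
  sorted[3] = hnk$ikkhhjimi
  sorted[4] = ihnk$ikkhhjim
  sorted[5] = ikkhhjimihnk$
  sorted[6] = imihnk$ikkhhj
  sorted[7] = jimihnk$ikkhh
  sorted[8] = k$ikkhhjimihn
  sorted[9] = khhjimihnk$ik
  sorted[10] = kkhhjimihnk$i
  sorted[11] = mihnk$ikkhhji
  sorted[12] = nk$ikkhhjimih
sorted[10] = kkhhjimihnk$i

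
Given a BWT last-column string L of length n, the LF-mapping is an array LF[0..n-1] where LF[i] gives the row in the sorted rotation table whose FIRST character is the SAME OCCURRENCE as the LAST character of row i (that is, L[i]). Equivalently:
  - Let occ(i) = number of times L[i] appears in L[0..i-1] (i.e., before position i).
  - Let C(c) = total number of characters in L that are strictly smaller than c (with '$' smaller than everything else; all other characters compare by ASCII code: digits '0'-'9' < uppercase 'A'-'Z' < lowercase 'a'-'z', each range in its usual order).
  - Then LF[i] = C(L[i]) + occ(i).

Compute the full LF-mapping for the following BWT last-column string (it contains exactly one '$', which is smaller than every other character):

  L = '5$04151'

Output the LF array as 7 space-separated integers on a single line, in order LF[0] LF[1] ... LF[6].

Answer: 5 0 1 4 2 6 3

Derivation:
Char counts: '$':1, '0':1, '1':2, '4':1, '5':2
C (first-col start): C('$')=0, C('0')=1, C('1')=2, C('4')=4, C('5')=5
L[0]='5': occ=0, LF[0]=C('5')+0=5+0=5
L[1]='$': occ=0, LF[1]=C('$')+0=0+0=0
L[2]='0': occ=0, LF[2]=C('0')+0=1+0=1
L[3]='4': occ=0, LF[3]=C('4')+0=4+0=4
L[4]='1': occ=0, LF[4]=C('1')+0=2+0=2
L[5]='5': occ=1, LF[5]=C('5')+1=5+1=6
L[6]='1': occ=1, LF[6]=C('1')+1=2+1=3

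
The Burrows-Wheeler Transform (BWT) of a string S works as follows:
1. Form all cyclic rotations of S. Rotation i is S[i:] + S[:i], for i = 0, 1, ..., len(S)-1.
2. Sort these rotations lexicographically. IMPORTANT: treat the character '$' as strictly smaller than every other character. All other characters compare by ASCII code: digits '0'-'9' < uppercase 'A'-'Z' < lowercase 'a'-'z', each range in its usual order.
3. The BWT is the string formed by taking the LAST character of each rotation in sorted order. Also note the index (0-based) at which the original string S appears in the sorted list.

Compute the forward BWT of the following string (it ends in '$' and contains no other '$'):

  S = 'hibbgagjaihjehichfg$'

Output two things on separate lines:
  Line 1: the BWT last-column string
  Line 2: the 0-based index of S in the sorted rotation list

Answer: ggjibijhfbac$eihhagh
12

Derivation:
All 20 rotations (rotation i = S[i:]+S[:i]):
  rot[0] = hibbgagjaihjehichfg$
  rot[1] = ibbgagjaihjehichfg$h
  rot[2] = bbgagjaihjehichfg$hi
  rot[3] = bgagjaihjehichfg$hib
  rot[4] = gagjaihjehichfg$hibb
  rot[5] = agjaihjehichfg$hibbg
  rot[6] = gjaihjehichfg$hibbga
  rot[7] = jaihjehichfg$hibbgag
  rot[8] = aihjehichfg$hibbgagj
  rot[9] = ihjehichfg$hibbgagja
  rot[10] = hjehichfg$hibbgagjai
  rot[11] = jehichfg$hibbgagjaih
  rot[12] = ehichfg$hibbgagjaihj
  rot[13] = hichfg$hibbgagjaihje
  rot[14] = ichfg$hibbgagjaihjeh
  rot[15] = chfg$hibbgagjaihjehi
  rot[16] = hfg$hibbgagjaihjehic
  rot[17] = fg$hibbgagjaihjehich
  rot[18] = g$hibbgagjaihjehichf
  rot[19] = $hibbgagjaihjehichfg
Sorted (with $ < everything):
  sorted[0] = $hibbgagjaihjehichfg  (last char: 'g')
  sorted[1] = agjaihjehichfg$hibbg  (last char: 'g')
  sorted[2] = aihjehichfg$hibbgagj  (last char: 'j')
  sorted[3] = bbgagjaihjehichfg$hi  (last char: 'i')
  sorted[4] = bgagjaihjehichfg$hib  (last char: 'b')
  sorted[5] = chfg$hibbgagjaihjehi  (last char: 'i')
  sorted[6] = ehichfg$hibbgagjaihj  (last char: 'j')
  sorted[7] = fg$hibbgagjaihjehich  (last char: 'h')
  sorted[8] = g$hibbgagjaihjehichf  (last char: 'f')
  sorted[9] = gagjaihjehichfg$hibb  (last char: 'b')
  sorted[10] = gjaihjehichfg$hibbga  (last char: 'a')
  sorted[11] = hfg$hibbgagjaihjehic  (last char: 'c')
  sorted[12] = hibbgagjaihjehichfg$  (last char: '$')
  sorted[13] = hichfg$hibbgagjaihje  (last char: 'e')
  sorted[14] = hjehichfg$hibbgagjai  (last char: 'i')
  sorted[15] = ibbgagjaihjehichfg$h  (last char: 'h')
  sorted[16] = ichfg$hibbgagjaihjeh  (last char: 'h')
  sorted[17] = ihjehichfg$hibbgagja  (last char: 'a')
  sorted[18] = jaihjehichfg$hibbgag  (last char: 'g')
  sorted[19] = jehichfg$hibbgagjaih  (last char: 'h')
Last column: ggjibijhfbac$eihhagh
Original string S is at sorted index 12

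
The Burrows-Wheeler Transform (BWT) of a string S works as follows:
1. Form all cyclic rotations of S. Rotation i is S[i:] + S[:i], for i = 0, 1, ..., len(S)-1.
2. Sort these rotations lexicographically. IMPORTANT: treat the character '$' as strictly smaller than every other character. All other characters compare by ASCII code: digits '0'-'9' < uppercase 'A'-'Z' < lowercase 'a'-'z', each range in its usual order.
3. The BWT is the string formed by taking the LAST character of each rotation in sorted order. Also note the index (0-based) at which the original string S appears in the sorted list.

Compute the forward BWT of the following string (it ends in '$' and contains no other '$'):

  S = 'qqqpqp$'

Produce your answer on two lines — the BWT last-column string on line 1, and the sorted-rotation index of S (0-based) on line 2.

All 7 rotations (rotation i = S[i:]+S[:i]):
  rot[0] = qqqpqp$
  rot[1] = qqpqp$q
  rot[2] = qpqp$qq
  rot[3] = pqp$qqq
  rot[4] = qp$qqqp
  rot[5] = p$qqqpq
  rot[6] = $qqqpqp
Sorted (with $ < everything):
  sorted[0] = $qqqpqp  (last char: 'p')
  sorted[1] = p$qqqpq  (last char: 'q')
  sorted[2] = pqp$qqq  (last char: 'q')
  sorted[3] = qp$qqqp  (last char: 'p')
  sorted[4] = qpqp$qq  (last char: 'q')
  sorted[5] = qqpqp$q  (last char: 'q')
  sorted[6] = qqqpqp$  (last char: '$')
Last column: pqqpqq$
Original string S is at sorted index 6

Answer: pqqpqq$
6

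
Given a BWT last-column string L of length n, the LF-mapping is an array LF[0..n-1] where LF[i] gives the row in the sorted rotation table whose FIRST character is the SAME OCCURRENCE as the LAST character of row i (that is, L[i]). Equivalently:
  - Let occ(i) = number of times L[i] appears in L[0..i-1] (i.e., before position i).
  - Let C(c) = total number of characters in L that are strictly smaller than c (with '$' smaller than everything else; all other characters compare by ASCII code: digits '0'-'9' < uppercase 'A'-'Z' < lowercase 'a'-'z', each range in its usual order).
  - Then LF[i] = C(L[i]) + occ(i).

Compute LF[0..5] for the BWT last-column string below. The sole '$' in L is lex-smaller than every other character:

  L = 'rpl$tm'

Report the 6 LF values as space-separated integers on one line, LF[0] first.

Answer: 4 3 1 0 5 2

Derivation:
Char counts: '$':1, 'l':1, 'm':1, 'p':1, 'r':1, 't':1
C (first-col start): C('$')=0, C('l')=1, C('m')=2, C('p')=3, C('r')=4, C('t')=5
L[0]='r': occ=0, LF[0]=C('r')+0=4+0=4
L[1]='p': occ=0, LF[1]=C('p')+0=3+0=3
L[2]='l': occ=0, LF[2]=C('l')+0=1+0=1
L[3]='$': occ=0, LF[3]=C('$')+0=0+0=0
L[4]='t': occ=0, LF[4]=C('t')+0=5+0=5
L[5]='m': occ=0, LF[5]=C('m')+0=2+0=2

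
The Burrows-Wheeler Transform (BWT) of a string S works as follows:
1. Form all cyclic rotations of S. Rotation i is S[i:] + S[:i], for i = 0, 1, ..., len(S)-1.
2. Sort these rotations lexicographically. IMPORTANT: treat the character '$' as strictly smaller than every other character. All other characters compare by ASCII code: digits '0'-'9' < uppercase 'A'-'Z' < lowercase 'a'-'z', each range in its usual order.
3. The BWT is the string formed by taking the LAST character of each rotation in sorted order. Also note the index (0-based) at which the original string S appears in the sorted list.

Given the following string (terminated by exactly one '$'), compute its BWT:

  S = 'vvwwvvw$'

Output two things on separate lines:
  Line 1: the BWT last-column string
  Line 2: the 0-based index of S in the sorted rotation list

All 8 rotations (rotation i = S[i:]+S[:i]):
  rot[0] = vvwwvvw$
  rot[1] = vwwvvw$v
  rot[2] = wwvvw$vv
  rot[3] = wvvw$vvw
  rot[4] = vvw$vvww
  rot[5] = vw$vvwwv
  rot[6] = w$vvwwvv
  rot[7] = $vvwwvvw
Sorted (with $ < everything):
  sorted[0] = $vvwwvvw  (last char: 'w')
  sorted[1] = vvw$vvww  (last char: 'w')
  sorted[2] = vvwwvvw$  (last char: '$')
  sorted[3] = vw$vvwwv  (last char: 'v')
  sorted[4] = vwwvvw$v  (last char: 'v')
  sorted[5] = w$vvwwvv  (last char: 'v')
  sorted[6] = wvvw$vvw  (last char: 'w')
  sorted[7] = wwvvw$vv  (last char: 'v')
Last column: ww$vvvwv
Original string S is at sorted index 2

Answer: ww$vvvwv
2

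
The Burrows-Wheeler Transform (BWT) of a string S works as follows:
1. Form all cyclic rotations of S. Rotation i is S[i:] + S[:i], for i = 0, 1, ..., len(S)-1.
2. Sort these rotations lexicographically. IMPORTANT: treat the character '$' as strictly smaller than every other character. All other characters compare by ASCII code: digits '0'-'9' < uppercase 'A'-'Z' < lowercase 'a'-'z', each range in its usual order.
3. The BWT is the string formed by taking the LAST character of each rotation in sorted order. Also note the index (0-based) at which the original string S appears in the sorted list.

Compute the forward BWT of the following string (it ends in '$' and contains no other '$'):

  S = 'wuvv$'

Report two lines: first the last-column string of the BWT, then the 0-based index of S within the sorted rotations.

Answer: vwvu$
4

Derivation:
All 5 rotations (rotation i = S[i:]+S[:i]):
  rot[0] = wuvv$
  rot[1] = uvv$w
  rot[2] = vv$wu
  rot[3] = v$wuv
  rot[4] = $wuvv
Sorted (with $ < everything):
  sorted[0] = $wuvv  (last char: 'v')
  sorted[1] = uvv$w  (last char: 'w')
  sorted[2] = v$wuv  (last char: 'v')
  sorted[3] = vv$wu  (last char: 'u')
  sorted[4] = wuvv$  (last char: '$')
Last column: vwvu$
Original string S is at sorted index 4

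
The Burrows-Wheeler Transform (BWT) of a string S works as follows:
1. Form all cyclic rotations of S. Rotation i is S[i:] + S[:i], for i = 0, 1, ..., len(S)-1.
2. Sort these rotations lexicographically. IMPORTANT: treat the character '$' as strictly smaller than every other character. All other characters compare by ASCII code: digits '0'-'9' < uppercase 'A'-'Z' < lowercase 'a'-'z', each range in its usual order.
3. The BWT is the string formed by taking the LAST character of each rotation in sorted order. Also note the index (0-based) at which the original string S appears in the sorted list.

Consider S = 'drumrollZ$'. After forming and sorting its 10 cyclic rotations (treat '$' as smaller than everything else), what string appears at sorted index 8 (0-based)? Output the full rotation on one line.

All 10 rotations (rotation i = S[i:]+S[:i]):
  rot[0] = drumrollZ$
  rot[1] = rumrollZ$d
  rot[2] = umrollZ$dr
  rot[3] = mrollZ$dru
  rot[4] = rollZ$drum
  rot[5] = ollZ$drumr
  rot[6] = llZ$drumro
  rot[7] = lZ$drumrol
  rot[8] = Z$drumroll
  rot[9] = $drumrollZ
Sorted (with $ < everything):
  sorted[0] = $drumrollZ
  sorted[1] = Z$drumroll
  sorted[2] = drumrollZ$
  sorted[3] = lZ$drumrol
  sorted[4] = llZ$drumro
  sorted[5] = mrollZ$dru
  sorted[6] = ollZ$drumr
  sorted[7] = rollZ$drum
  sorted[8] = rumrollZ$d
  sorted[9] = umrollZ$dr
sorted[8] = rumrollZ$d

Answer: rumrollZ$d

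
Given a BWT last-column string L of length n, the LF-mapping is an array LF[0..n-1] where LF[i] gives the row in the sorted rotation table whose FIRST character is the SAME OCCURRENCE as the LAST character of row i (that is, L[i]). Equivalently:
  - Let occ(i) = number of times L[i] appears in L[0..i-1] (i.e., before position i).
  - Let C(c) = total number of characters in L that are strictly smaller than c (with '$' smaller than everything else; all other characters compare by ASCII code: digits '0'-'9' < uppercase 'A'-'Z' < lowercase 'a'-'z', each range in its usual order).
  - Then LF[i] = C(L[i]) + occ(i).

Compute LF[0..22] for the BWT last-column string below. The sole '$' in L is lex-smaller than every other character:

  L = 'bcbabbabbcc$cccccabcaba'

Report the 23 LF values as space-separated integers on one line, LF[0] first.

Char counts: '$':1, 'a':5, 'b':8, 'c':9
C (first-col start): C('$')=0, C('a')=1, C('b')=6, C('c')=14
L[0]='b': occ=0, LF[0]=C('b')+0=6+0=6
L[1]='c': occ=0, LF[1]=C('c')+0=14+0=14
L[2]='b': occ=1, LF[2]=C('b')+1=6+1=7
L[3]='a': occ=0, LF[3]=C('a')+0=1+0=1
L[4]='b': occ=2, LF[4]=C('b')+2=6+2=8
L[5]='b': occ=3, LF[5]=C('b')+3=6+3=9
L[6]='a': occ=1, LF[6]=C('a')+1=1+1=2
L[7]='b': occ=4, LF[7]=C('b')+4=6+4=10
L[8]='b': occ=5, LF[8]=C('b')+5=6+5=11
L[9]='c': occ=1, LF[9]=C('c')+1=14+1=15
L[10]='c': occ=2, LF[10]=C('c')+2=14+2=16
L[11]='$': occ=0, LF[11]=C('$')+0=0+0=0
L[12]='c': occ=3, LF[12]=C('c')+3=14+3=17
L[13]='c': occ=4, LF[13]=C('c')+4=14+4=18
L[14]='c': occ=5, LF[14]=C('c')+5=14+5=19
L[15]='c': occ=6, LF[15]=C('c')+6=14+6=20
L[16]='c': occ=7, LF[16]=C('c')+7=14+7=21
L[17]='a': occ=2, LF[17]=C('a')+2=1+2=3
L[18]='b': occ=6, LF[18]=C('b')+6=6+6=12
L[19]='c': occ=8, LF[19]=C('c')+8=14+8=22
L[20]='a': occ=3, LF[20]=C('a')+3=1+3=4
L[21]='b': occ=7, LF[21]=C('b')+7=6+7=13
L[22]='a': occ=4, LF[22]=C('a')+4=1+4=5

Answer: 6 14 7 1 8 9 2 10 11 15 16 0 17 18 19 20 21 3 12 22 4 13 5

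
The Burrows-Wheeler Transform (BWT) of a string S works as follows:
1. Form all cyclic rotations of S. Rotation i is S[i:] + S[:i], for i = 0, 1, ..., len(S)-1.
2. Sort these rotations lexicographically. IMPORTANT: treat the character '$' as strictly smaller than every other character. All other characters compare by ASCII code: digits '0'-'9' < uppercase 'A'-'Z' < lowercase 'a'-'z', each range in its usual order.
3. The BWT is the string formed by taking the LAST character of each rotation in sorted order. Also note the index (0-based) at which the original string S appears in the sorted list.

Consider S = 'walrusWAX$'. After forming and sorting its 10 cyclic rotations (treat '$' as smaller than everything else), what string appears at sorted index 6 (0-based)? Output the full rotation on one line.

Answer: rusWAX$wal

Derivation:
All 10 rotations (rotation i = S[i:]+S[:i]):
  rot[0] = walrusWAX$
  rot[1] = alrusWAX$w
  rot[2] = lrusWAX$wa
  rot[3] = rusWAX$wal
  rot[4] = usWAX$walr
  rot[5] = sWAX$walru
  rot[6] = WAX$walrus
  rot[7] = AX$walrusW
  rot[8] = X$walrusWA
  rot[9] = $walrusWAX
Sorted (with $ < everything):
  sorted[0] = $walrusWAX
  sorted[1] = AX$walrusW
  sorted[2] = WAX$walrus
  sorted[3] = X$walrusWA
  sorted[4] = alrusWAX$w
  sorted[5] = lrusWAX$wa
  sorted[6] = rusWAX$wal
  sorted[7] = sWAX$walru
  sorted[8] = usWAX$walr
  sorted[9] = walrusWAX$
sorted[6] = rusWAX$wal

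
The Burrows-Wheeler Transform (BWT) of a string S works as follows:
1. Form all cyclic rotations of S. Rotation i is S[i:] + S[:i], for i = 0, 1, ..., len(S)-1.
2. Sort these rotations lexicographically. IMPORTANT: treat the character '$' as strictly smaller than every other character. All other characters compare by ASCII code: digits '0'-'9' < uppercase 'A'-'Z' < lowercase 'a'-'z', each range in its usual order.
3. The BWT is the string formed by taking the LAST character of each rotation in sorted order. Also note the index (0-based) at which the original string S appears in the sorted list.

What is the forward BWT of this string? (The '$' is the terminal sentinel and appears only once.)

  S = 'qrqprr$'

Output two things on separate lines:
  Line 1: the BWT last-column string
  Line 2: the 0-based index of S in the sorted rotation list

Answer: rqr$rqp
3

Derivation:
All 7 rotations (rotation i = S[i:]+S[:i]):
  rot[0] = qrqprr$
  rot[1] = rqprr$q
  rot[2] = qprr$qr
  rot[3] = prr$qrq
  rot[4] = rr$qrqp
  rot[5] = r$qrqpr
  rot[6] = $qrqprr
Sorted (with $ < everything):
  sorted[0] = $qrqprr  (last char: 'r')
  sorted[1] = prr$qrq  (last char: 'q')
  sorted[2] = qprr$qr  (last char: 'r')
  sorted[3] = qrqprr$  (last char: '$')
  sorted[4] = r$qrqpr  (last char: 'r')
  sorted[5] = rqprr$q  (last char: 'q')
  sorted[6] = rr$qrqp  (last char: 'p')
Last column: rqr$rqp
Original string S is at sorted index 3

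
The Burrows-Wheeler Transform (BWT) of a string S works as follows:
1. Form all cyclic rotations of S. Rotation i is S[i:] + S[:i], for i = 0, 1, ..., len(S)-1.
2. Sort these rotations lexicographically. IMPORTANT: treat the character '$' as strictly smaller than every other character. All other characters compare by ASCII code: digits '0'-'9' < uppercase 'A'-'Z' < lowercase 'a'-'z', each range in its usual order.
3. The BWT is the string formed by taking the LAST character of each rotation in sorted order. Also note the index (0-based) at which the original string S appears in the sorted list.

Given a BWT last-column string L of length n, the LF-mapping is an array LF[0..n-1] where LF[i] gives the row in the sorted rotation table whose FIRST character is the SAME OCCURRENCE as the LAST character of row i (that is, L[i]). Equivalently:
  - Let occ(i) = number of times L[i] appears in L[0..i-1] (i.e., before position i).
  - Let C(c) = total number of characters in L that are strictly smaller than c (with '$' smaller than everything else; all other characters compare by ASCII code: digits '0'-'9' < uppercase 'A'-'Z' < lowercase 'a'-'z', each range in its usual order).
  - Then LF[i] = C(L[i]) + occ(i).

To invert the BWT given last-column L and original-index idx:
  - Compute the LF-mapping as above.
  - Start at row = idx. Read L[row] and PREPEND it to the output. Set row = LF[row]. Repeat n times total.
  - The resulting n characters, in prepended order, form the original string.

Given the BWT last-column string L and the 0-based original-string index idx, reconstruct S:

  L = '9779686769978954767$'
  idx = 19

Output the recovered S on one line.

Answer: 9867587977966697749$

Derivation:
LF mapping: 15 7 8 16 3 13 4 9 5 17 18 10 14 19 2 1 11 6 12 0
Walk LF starting at row 19, prepending L[row]:
  step 1: row=19, L[19]='$', prepend. Next row=LF[19]=0
  step 2: row=0, L[0]='9', prepend. Next row=LF[0]=15
  step 3: row=15, L[15]='4', prepend. Next row=LF[15]=1
  step 4: row=1, L[1]='7', prepend. Next row=LF[1]=7
  step 5: row=7, L[7]='7', prepend. Next row=LF[7]=9
  step 6: row=9, L[9]='9', prepend. Next row=LF[9]=17
  step 7: row=17, L[17]='6', prepend. Next row=LF[17]=6
  step 8: row=6, L[6]='6', prepend. Next row=LF[6]=4
  step 9: row=4, L[4]='6', prepend. Next row=LF[4]=3
  step 10: row=3, L[3]='9', prepend. Next row=LF[3]=16
  step 11: row=16, L[16]='7', prepend. Next row=LF[16]=11
  step 12: row=11, L[11]='7', prepend. Next row=LF[11]=10
  step 13: row=10, L[10]='9', prepend. Next row=LF[10]=18
  step 14: row=18, L[18]='7', prepend. Next row=LF[18]=12
  step 15: row=12, L[12]='8', prepend. Next row=LF[12]=14
  step 16: row=14, L[14]='5', prepend. Next row=LF[14]=2
  step 17: row=2, L[2]='7', prepend. Next row=LF[2]=8
  step 18: row=8, L[8]='6', prepend. Next row=LF[8]=5
  step 19: row=5, L[5]='8', prepend. Next row=LF[5]=13
  step 20: row=13, L[13]='9', prepend. Next row=LF[13]=19
Reversed output: 9867587977966697749$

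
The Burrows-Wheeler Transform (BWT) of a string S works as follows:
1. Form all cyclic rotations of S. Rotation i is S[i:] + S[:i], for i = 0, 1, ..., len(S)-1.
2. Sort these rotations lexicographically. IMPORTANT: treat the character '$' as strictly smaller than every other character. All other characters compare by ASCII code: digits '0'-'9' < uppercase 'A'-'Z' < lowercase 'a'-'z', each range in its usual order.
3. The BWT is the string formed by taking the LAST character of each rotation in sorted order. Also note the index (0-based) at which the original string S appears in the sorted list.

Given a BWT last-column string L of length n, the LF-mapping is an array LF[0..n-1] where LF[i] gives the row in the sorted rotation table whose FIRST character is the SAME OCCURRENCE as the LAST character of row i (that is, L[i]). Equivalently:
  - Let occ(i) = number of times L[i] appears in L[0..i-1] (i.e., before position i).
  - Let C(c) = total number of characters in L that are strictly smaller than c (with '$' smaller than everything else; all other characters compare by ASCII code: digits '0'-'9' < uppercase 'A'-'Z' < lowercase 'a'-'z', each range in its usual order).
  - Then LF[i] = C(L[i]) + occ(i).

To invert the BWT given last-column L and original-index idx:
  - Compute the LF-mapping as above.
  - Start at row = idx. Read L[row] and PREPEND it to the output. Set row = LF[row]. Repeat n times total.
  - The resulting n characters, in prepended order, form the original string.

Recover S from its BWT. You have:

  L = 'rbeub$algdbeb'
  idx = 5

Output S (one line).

LF mapping: 11 2 7 12 3 0 1 10 9 6 4 8 5
Walk LF starting at row 5, prepending L[row]:
  step 1: row=5, L[5]='$', prepend. Next row=LF[5]=0
  step 2: row=0, L[0]='r', prepend. Next row=LF[0]=11
  step 3: row=11, L[11]='e', prepend. Next row=LF[11]=8
  step 4: row=8, L[8]='g', prepend. Next row=LF[8]=9
  step 5: row=9, L[9]='d', prepend. Next row=LF[9]=6
  step 6: row=6, L[6]='a', prepend. Next row=LF[6]=1
  step 7: row=1, L[1]='b', prepend. Next row=LF[1]=2
  step 8: row=2, L[2]='e', prepend. Next row=LF[2]=7
  step 9: row=7, L[7]='l', prepend. Next row=LF[7]=10
  step 10: row=10, L[10]='b', prepend. Next row=LF[10]=4
  step 11: row=4, L[4]='b', prepend. Next row=LF[4]=3
  step 12: row=3, L[3]='u', prepend. Next row=LF[3]=12
  step 13: row=12, L[12]='b', prepend. Next row=LF[12]=5
Reversed output: bubblebadger$

Answer: bubblebadger$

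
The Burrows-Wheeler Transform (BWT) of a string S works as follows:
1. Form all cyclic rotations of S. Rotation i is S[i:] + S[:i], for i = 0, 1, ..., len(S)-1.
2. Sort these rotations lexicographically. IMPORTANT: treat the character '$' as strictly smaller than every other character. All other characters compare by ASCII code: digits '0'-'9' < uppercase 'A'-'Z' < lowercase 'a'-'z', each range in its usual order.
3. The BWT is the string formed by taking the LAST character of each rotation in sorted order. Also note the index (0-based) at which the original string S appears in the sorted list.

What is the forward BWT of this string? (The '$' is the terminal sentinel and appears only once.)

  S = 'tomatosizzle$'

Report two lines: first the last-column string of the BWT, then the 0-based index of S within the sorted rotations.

All 13 rotations (rotation i = S[i:]+S[:i]):
  rot[0] = tomatosizzle$
  rot[1] = omatosizzle$t
  rot[2] = matosizzle$to
  rot[3] = atosizzle$tom
  rot[4] = tosizzle$toma
  rot[5] = osizzle$tomat
  rot[6] = sizzle$tomato
  rot[7] = izzle$tomatos
  rot[8] = zzle$tomatosi
  rot[9] = zle$tomatosiz
  rot[10] = le$tomatosizz
  rot[11] = e$tomatosizzl
  rot[12] = $tomatosizzle
Sorted (with $ < everything):
  sorted[0] = $tomatosizzle  (last char: 'e')
  sorted[1] = atosizzle$tom  (last char: 'm')
  sorted[2] = e$tomatosizzl  (last char: 'l')
  sorted[3] = izzle$tomatos  (last char: 's')
  sorted[4] = le$tomatosizz  (last char: 'z')
  sorted[5] = matosizzle$to  (last char: 'o')
  sorted[6] = omatosizzle$t  (last char: 't')
  sorted[7] = osizzle$tomat  (last char: 't')
  sorted[8] = sizzle$tomato  (last char: 'o')
  sorted[9] = tomatosizzle$  (last char: '$')
  sorted[10] = tosizzle$toma  (last char: 'a')
  sorted[11] = zle$tomatosiz  (last char: 'z')
  sorted[12] = zzle$tomatosi  (last char: 'i')
Last column: emlszotto$azi
Original string S is at sorted index 9

Answer: emlszotto$azi
9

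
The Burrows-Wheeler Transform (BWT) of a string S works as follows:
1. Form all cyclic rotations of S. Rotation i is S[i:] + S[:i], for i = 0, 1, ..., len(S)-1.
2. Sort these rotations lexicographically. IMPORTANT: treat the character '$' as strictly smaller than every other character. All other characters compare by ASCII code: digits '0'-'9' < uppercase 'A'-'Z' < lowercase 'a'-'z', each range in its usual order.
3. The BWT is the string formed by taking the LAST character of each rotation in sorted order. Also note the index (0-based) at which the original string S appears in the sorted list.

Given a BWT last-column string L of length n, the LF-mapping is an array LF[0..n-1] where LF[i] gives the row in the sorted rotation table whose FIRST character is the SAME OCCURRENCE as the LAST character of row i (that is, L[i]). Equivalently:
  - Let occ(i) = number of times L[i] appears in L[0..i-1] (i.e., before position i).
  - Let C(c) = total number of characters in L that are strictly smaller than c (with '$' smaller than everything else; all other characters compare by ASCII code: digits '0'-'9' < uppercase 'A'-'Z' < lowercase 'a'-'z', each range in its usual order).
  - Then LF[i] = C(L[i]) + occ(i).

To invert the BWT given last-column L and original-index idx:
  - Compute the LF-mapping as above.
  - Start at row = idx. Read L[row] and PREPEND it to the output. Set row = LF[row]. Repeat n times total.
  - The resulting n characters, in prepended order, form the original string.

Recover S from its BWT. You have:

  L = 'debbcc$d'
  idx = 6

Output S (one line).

LF mapping: 5 7 1 2 3 4 0 6
Walk LF starting at row 6, prepending L[row]:
  step 1: row=6, L[6]='$', prepend. Next row=LF[6]=0
  step 2: row=0, L[0]='d', prepend. Next row=LF[0]=5
  step 3: row=5, L[5]='c', prepend. Next row=LF[5]=4
  step 4: row=4, L[4]='c', prepend. Next row=LF[4]=3
  step 5: row=3, L[3]='b', prepend. Next row=LF[3]=2
  step 6: row=2, L[2]='b', prepend. Next row=LF[2]=1
  step 7: row=1, L[1]='e', prepend. Next row=LF[1]=7
  step 8: row=7, L[7]='d', prepend. Next row=LF[7]=6
Reversed output: debbccd$

Answer: debbccd$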